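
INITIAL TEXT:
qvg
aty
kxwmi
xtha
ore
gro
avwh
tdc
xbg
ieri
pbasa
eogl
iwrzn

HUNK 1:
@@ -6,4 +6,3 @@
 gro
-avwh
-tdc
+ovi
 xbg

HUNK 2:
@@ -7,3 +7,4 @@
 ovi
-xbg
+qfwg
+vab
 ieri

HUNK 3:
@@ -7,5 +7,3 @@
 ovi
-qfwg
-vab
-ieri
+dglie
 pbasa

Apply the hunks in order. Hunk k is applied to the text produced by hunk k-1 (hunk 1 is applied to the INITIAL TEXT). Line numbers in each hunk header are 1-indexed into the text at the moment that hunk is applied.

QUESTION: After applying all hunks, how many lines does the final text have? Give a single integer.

Hunk 1: at line 6 remove [avwh,tdc] add [ovi] -> 12 lines: qvg aty kxwmi xtha ore gro ovi xbg ieri pbasa eogl iwrzn
Hunk 2: at line 7 remove [xbg] add [qfwg,vab] -> 13 lines: qvg aty kxwmi xtha ore gro ovi qfwg vab ieri pbasa eogl iwrzn
Hunk 3: at line 7 remove [qfwg,vab,ieri] add [dglie] -> 11 lines: qvg aty kxwmi xtha ore gro ovi dglie pbasa eogl iwrzn
Final line count: 11

Answer: 11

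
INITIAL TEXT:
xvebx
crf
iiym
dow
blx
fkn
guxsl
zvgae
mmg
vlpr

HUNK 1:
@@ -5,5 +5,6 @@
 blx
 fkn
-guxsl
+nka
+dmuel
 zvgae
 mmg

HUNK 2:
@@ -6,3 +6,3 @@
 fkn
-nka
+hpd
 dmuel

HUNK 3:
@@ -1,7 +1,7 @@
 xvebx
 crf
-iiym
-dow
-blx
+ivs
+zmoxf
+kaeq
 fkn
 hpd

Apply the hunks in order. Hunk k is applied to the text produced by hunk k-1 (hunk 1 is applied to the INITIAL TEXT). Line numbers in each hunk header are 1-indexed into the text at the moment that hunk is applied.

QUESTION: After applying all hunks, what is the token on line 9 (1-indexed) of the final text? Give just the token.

Hunk 1: at line 5 remove [guxsl] add [nka,dmuel] -> 11 lines: xvebx crf iiym dow blx fkn nka dmuel zvgae mmg vlpr
Hunk 2: at line 6 remove [nka] add [hpd] -> 11 lines: xvebx crf iiym dow blx fkn hpd dmuel zvgae mmg vlpr
Hunk 3: at line 1 remove [iiym,dow,blx] add [ivs,zmoxf,kaeq] -> 11 lines: xvebx crf ivs zmoxf kaeq fkn hpd dmuel zvgae mmg vlpr
Final line 9: zvgae

Answer: zvgae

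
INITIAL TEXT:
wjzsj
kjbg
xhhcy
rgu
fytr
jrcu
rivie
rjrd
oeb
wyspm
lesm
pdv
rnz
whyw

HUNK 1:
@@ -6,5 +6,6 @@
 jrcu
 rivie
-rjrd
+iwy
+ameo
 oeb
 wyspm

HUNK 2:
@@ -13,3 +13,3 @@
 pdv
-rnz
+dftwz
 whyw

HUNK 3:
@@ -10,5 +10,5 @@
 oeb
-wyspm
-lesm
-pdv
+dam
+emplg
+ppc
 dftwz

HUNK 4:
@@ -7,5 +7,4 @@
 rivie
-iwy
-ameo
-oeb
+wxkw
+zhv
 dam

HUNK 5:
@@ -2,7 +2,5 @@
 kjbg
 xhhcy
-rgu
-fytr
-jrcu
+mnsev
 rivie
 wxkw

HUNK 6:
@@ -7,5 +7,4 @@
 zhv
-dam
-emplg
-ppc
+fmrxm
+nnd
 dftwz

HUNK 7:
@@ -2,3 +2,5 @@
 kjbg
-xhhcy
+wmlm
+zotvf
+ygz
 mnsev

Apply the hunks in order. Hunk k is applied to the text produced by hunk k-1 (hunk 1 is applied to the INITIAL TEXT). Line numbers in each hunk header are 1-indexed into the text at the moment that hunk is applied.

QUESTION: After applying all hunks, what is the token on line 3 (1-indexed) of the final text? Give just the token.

Answer: wmlm

Derivation:
Hunk 1: at line 6 remove [rjrd] add [iwy,ameo] -> 15 lines: wjzsj kjbg xhhcy rgu fytr jrcu rivie iwy ameo oeb wyspm lesm pdv rnz whyw
Hunk 2: at line 13 remove [rnz] add [dftwz] -> 15 lines: wjzsj kjbg xhhcy rgu fytr jrcu rivie iwy ameo oeb wyspm lesm pdv dftwz whyw
Hunk 3: at line 10 remove [wyspm,lesm,pdv] add [dam,emplg,ppc] -> 15 lines: wjzsj kjbg xhhcy rgu fytr jrcu rivie iwy ameo oeb dam emplg ppc dftwz whyw
Hunk 4: at line 7 remove [iwy,ameo,oeb] add [wxkw,zhv] -> 14 lines: wjzsj kjbg xhhcy rgu fytr jrcu rivie wxkw zhv dam emplg ppc dftwz whyw
Hunk 5: at line 2 remove [rgu,fytr,jrcu] add [mnsev] -> 12 lines: wjzsj kjbg xhhcy mnsev rivie wxkw zhv dam emplg ppc dftwz whyw
Hunk 6: at line 7 remove [dam,emplg,ppc] add [fmrxm,nnd] -> 11 lines: wjzsj kjbg xhhcy mnsev rivie wxkw zhv fmrxm nnd dftwz whyw
Hunk 7: at line 2 remove [xhhcy] add [wmlm,zotvf,ygz] -> 13 lines: wjzsj kjbg wmlm zotvf ygz mnsev rivie wxkw zhv fmrxm nnd dftwz whyw
Final line 3: wmlm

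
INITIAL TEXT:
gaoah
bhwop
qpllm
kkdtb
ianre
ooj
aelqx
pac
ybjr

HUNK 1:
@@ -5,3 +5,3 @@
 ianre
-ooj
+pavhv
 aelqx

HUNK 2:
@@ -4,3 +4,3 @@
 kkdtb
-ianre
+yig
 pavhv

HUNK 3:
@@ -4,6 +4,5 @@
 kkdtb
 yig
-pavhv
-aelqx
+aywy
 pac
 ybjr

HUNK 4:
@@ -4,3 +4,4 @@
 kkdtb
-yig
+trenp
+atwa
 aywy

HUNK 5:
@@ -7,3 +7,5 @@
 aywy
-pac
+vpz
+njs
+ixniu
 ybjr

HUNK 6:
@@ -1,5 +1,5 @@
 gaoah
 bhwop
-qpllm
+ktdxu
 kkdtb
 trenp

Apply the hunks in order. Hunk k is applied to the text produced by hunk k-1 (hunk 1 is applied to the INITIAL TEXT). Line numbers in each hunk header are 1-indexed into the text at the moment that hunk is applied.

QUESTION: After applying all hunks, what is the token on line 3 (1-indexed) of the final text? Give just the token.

Answer: ktdxu

Derivation:
Hunk 1: at line 5 remove [ooj] add [pavhv] -> 9 lines: gaoah bhwop qpllm kkdtb ianre pavhv aelqx pac ybjr
Hunk 2: at line 4 remove [ianre] add [yig] -> 9 lines: gaoah bhwop qpllm kkdtb yig pavhv aelqx pac ybjr
Hunk 3: at line 4 remove [pavhv,aelqx] add [aywy] -> 8 lines: gaoah bhwop qpllm kkdtb yig aywy pac ybjr
Hunk 4: at line 4 remove [yig] add [trenp,atwa] -> 9 lines: gaoah bhwop qpllm kkdtb trenp atwa aywy pac ybjr
Hunk 5: at line 7 remove [pac] add [vpz,njs,ixniu] -> 11 lines: gaoah bhwop qpllm kkdtb trenp atwa aywy vpz njs ixniu ybjr
Hunk 6: at line 1 remove [qpllm] add [ktdxu] -> 11 lines: gaoah bhwop ktdxu kkdtb trenp atwa aywy vpz njs ixniu ybjr
Final line 3: ktdxu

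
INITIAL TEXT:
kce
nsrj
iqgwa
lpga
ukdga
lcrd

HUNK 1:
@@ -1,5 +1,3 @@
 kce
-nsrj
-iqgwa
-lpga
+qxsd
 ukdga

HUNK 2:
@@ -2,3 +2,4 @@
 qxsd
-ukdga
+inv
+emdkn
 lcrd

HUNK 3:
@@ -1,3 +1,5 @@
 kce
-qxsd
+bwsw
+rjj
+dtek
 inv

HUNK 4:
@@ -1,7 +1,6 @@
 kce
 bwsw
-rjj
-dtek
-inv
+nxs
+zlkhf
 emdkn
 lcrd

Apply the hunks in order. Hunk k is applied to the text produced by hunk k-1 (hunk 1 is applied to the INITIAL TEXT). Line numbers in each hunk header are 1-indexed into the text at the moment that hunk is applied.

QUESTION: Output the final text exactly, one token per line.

Answer: kce
bwsw
nxs
zlkhf
emdkn
lcrd

Derivation:
Hunk 1: at line 1 remove [nsrj,iqgwa,lpga] add [qxsd] -> 4 lines: kce qxsd ukdga lcrd
Hunk 2: at line 2 remove [ukdga] add [inv,emdkn] -> 5 lines: kce qxsd inv emdkn lcrd
Hunk 3: at line 1 remove [qxsd] add [bwsw,rjj,dtek] -> 7 lines: kce bwsw rjj dtek inv emdkn lcrd
Hunk 4: at line 1 remove [rjj,dtek,inv] add [nxs,zlkhf] -> 6 lines: kce bwsw nxs zlkhf emdkn lcrd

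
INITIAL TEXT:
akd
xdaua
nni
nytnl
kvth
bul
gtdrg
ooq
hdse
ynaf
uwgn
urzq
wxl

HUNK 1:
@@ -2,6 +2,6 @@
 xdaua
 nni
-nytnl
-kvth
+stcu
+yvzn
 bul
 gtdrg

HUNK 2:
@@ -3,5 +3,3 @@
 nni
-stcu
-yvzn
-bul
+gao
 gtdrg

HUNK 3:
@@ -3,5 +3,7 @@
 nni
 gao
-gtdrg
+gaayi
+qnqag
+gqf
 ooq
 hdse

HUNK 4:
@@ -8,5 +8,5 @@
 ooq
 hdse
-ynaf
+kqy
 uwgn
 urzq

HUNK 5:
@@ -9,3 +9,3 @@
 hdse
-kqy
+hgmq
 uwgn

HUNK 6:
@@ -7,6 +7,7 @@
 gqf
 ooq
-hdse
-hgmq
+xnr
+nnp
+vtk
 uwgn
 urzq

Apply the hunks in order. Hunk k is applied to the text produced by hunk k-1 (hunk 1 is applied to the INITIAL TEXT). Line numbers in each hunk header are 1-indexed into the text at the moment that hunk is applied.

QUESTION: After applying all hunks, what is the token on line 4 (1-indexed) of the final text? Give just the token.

Hunk 1: at line 2 remove [nytnl,kvth] add [stcu,yvzn] -> 13 lines: akd xdaua nni stcu yvzn bul gtdrg ooq hdse ynaf uwgn urzq wxl
Hunk 2: at line 3 remove [stcu,yvzn,bul] add [gao] -> 11 lines: akd xdaua nni gao gtdrg ooq hdse ynaf uwgn urzq wxl
Hunk 3: at line 3 remove [gtdrg] add [gaayi,qnqag,gqf] -> 13 lines: akd xdaua nni gao gaayi qnqag gqf ooq hdse ynaf uwgn urzq wxl
Hunk 4: at line 8 remove [ynaf] add [kqy] -> 13 lines: akd xdaua nni gao gaayi qnqag gqf ooq hdse kqy uwgn urzq wxl
Hunk 5: at line 9 remove [kqy] add [hgmq] -> 13 lines: akd xdaua nni gao gaayi qnqag gqf ooq hdse hgmq uwgn urzq wxl
Hunk 6: at line 7 remove [hdse,hgmq] add [xnr,nnp,vtk] -> 14 lines: akd xdaua nni gao gaayi qnqag gqf ooq xnr nnp vtk uwgn urzq wxl
Final line 4: gao

Answer: gao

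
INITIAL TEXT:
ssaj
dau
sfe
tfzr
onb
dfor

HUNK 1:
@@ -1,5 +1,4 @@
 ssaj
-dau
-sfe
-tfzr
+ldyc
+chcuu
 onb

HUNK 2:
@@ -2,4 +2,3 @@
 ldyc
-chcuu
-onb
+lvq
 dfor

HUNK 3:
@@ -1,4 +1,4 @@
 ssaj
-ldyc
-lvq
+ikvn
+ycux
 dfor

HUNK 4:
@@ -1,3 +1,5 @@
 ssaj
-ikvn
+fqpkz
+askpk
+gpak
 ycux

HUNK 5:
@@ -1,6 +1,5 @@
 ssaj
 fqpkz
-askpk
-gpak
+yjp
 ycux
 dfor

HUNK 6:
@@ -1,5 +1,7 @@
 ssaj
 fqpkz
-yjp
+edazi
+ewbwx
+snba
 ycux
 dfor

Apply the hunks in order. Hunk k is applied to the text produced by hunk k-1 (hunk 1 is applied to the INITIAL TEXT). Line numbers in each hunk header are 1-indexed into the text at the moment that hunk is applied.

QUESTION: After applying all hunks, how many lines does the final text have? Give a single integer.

Answer: 7

Derivation:
Hunk 1: at line 1 remove [dau,sfe,tfzr] add [ldyc,chcuu] -> 5 lines: ssaj ldyc chcuu onb dfor
Hunk 2: at line 2 remove [chcuu,onb] add [lvq] -> 4 lines: ssaj ldyc lvq dfor
Hunk 3: at line 1 remove [ldyc,lvq] add [ikvn,ycux] -> 4 lines: ssaj ikvn ycux dfor
Hunk 4: at line 1 remove [ikvn] add [fqpkz,askpk,gpak] -> 6 lines: ssaj fqpkz askpk gpak ycux dfor
Hunk 5: at line 1 remove [askpk,gpak] add [yjp] -> 5 lines: ssaj fqpkz yjp ycux dfor
Hunk 6: at line 1 remove [yjp] add [edazi,ewbwx,snba] -> 7 lines: ssaj fqpkz edazi ewbwx snba ycux dfor
Final line count: 7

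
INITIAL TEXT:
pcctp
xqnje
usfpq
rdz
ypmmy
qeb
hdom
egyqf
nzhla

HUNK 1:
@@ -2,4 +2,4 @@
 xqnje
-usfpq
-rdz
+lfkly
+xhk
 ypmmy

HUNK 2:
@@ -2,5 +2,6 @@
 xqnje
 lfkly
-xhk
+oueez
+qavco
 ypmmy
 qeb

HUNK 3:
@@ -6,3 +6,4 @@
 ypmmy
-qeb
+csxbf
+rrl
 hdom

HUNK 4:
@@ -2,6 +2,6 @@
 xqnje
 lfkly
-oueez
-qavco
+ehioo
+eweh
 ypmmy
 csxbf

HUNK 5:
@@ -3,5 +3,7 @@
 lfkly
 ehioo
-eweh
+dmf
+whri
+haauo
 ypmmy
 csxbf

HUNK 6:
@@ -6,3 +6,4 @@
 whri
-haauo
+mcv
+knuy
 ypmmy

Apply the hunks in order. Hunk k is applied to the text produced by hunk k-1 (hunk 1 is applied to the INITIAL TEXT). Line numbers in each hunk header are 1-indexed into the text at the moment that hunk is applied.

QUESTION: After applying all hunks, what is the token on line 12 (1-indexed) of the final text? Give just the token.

Hunk 1: at line 2 remove [usfpq,rdz] add [lfkly,xhk] -> 9 lines: pcctp xqnje lfkly xhk ypmmy qeb hdom egyqf nzhla
Hunk 2: at line 2 remove [xhk] add [oueez,qavco] -> 10 lines: pcctp xqnje lfkly oueez qavco ypmmy qeb hdom egyqf nzhla
Hunk 3: at line 6 remove [qeb] add [csxbf,rrl] -> 11 lines: pcctp xqnje lfkly oueez qavco ypmmy csxbf rrl hdom egyqf nzhla
Hunk 4: at line 2 remove [oueez,qavco] add [ehioo,eweh] -> 11 lines: pcctp xqnje lfkly ehioo eweh ypmmy csxbf rrl hdom egyqf nzhla
Hunk 5: at line 3 remove [eweh] add [dmf,whri,haauo] -> 13 lines: pcctp xqnje lfkly ehioo dmf whri haauo ypmmy csxbf rrl hdom egyqf nzhla
Hunk 6: at line 6 remove [haauo] add [mcv,knuy] -> 14 lines: pcctp xqnje lfkly ehioo dmf whri mcv knuy ypmmy csxbf rrl hdom egyqf nzhla
Final line 12: hdom

Answer: hdom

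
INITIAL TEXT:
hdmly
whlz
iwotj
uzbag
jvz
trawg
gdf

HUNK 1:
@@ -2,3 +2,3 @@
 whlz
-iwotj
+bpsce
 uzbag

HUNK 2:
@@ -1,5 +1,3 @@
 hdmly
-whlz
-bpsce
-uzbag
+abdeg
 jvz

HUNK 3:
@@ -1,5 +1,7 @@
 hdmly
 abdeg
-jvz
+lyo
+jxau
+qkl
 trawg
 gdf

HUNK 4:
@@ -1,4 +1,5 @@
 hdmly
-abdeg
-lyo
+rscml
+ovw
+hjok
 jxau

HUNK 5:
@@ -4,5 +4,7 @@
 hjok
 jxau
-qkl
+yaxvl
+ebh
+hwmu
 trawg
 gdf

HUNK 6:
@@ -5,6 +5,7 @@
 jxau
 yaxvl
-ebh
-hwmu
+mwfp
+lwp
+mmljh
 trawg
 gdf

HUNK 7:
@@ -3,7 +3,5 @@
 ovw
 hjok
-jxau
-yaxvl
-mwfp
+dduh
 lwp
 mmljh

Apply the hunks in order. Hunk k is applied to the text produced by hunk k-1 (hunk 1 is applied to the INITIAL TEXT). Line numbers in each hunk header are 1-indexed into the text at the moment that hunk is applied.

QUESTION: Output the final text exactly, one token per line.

Answer: hdmly
rscml
ovw
hjok
dduh
lwp
mmljh
trawg
gdf

Derivation:
Hunk 1: at line 2 remove [iwotj] add [bpsce] -> 7 lines: hdmly whlz bpsce uzbag jvz trawg gdf
Hunk 2: at line 1 remove [whlz,bpsce,uzbag] add [abdeg] -> 5 lines: hdmly abdeg jvz trawg gdf
Hunk 3: at line 1 remove [jvz] add [lyo,jxau,qkl] -> 7 lines: hdmly abdeg lyo jxau qkl trawg gdf
Hunk 4: at line 1 remove [abdeg,lyo] add [rscml,ovw,hjok] -> 8 lines: hdmly rscml ovw hjok jxau qkl trawg gdf
Hunk 5: at line 4 remove [qkl] add [yaxvl,ebh,hwmu] -> 10 lines: hdmly rscml ovw hjok jxau yaxvl ebh hwmu trawg gdf
Hunk 6: at line 5 remove [ebh,hwmu] add [mwfp,lwp,mmljh] -> 11 lines: hdmly rscml ovw hjok jxau yaxvl mwfp lwp mmljh trawg gdf
Hunk 7: at line 3 remove [jxau,yaxvl,mwfp] add [dduh] -> 9 lines: hdmly rscml ovw hjok dduh lwp mmljh trawg gdf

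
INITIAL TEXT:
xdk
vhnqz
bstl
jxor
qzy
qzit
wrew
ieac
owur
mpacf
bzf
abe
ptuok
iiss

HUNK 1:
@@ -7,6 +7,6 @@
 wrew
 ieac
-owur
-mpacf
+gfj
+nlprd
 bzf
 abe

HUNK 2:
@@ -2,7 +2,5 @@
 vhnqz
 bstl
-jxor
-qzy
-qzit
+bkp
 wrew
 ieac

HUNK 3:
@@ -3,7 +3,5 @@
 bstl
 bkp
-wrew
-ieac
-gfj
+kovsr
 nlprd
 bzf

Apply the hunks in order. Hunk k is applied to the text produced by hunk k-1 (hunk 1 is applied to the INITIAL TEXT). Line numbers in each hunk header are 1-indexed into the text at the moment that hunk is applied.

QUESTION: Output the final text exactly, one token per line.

Answer: xdk
vhnqz
bstl
bkp
kovsr
nlprd
bzf
abe
ptuok
iiss

Derivation:
Hunk 1: at line 7 remove [owur,mpacf] add [gfj,nlprd] -> 14 lines: xdk vhnqz bstl jxor qzy qzit wrew ieac gfj nlprd bzf abe ptuok iiss
Hunk 2: at line 2 remove [jxor,qzy,qzit] add [bkp] -> 12 lines: xdk vhnqz bstl bkp wrew ieac gfj nlprd bzf abe ptuok iiss
Hunk 3: at line 3 remove [wrew,ieac,gfj] add [kovsr] -> 10 lines: xdk vhnqz bstl bkp kovsr nlprd bzf abe ptuok iiss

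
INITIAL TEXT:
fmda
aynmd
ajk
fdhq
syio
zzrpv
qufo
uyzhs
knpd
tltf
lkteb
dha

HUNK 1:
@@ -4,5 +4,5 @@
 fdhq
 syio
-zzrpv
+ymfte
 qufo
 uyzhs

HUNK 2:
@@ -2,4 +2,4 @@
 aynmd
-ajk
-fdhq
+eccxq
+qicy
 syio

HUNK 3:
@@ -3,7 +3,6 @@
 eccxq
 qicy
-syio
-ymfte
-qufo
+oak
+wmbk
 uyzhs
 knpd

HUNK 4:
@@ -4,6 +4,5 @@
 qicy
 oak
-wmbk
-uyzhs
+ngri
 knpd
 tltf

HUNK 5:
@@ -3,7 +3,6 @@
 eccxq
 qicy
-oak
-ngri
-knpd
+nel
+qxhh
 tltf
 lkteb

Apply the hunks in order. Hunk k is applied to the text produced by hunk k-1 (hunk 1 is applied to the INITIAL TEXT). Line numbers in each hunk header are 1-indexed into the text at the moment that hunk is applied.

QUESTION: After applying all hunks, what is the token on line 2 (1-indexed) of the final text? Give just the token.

Answer: aynmd

Derivation:
Hunk 1: at line 4 remove [zzrpv] add [ymfte] -> 12 lines: fmda aynmd ajk fdhq syio ymfte qufo uyzhs knpd tltf lkteb dha
Hunk 2: at line 2 remove [ajk,fdhq] add [eccxq,qicy] -> 12 lines: fmda aynmd eccxq qicy syio ymfte qufo uyzhs knpd tltf lkteb dha
Hunk 3: at line 3 remove [syio,ymfte,qufo] add [oak,wmbk] -> 11 lines: fmda aynmd eccxq qicy oak wmbk uyzhs knpd tltf lkteb dha
Hunk 4: at line 4 remove [wmbk,uyzhs] add [ngri] -> 10 lines: fmda aynmd eccxq qicy oak ngri knpd tltf lkteb dha
Hunk 5: at line 3 remove [oak,ngri,knpd] add [nel,qxhh] -> 9 lines: fmda aynmd eccxq qicy nel qxhh tltf lkteb dha
Final line 2: aynmd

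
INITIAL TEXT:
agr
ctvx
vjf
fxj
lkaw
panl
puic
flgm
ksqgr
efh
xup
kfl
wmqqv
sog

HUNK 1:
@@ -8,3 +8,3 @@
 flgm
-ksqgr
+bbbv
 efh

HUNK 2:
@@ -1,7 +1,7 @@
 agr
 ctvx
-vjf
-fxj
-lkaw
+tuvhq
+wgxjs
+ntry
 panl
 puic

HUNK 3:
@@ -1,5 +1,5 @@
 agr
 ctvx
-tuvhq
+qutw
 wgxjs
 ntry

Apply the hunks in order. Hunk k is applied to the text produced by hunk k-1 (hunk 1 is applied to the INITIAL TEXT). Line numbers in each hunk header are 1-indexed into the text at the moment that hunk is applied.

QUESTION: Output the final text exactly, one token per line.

Answer: agr
ctvx
qutw
wgxjs
ntry
panl
puic
flgm
bbbv
efh
xup
kfl
wmqqv
sog

Derivation:
Hunk 1: at line 8 remove [ksqgr] add [bbbv] -> 14 lines: agr ctvx vjf fxj lkaw panl puic flgm bbbv efh xup kfl wmqqv sog
Hunk 2: at line 1 remove [vjf,fxj,lkaw] add [tuvhq,wgxjs,ntry] -> 14 lines: agr ctvx tuvhq wgxjs ntry panl puic flgm bbbv efh xup kfl wmqqv sog
Hunk 3: at line 1 remove [tuvhq] add [qutw] -> 14 lines: agr ctvx qutw wgxjs ntry panl puic flgm bbbv efh xup kfl wmqqv sog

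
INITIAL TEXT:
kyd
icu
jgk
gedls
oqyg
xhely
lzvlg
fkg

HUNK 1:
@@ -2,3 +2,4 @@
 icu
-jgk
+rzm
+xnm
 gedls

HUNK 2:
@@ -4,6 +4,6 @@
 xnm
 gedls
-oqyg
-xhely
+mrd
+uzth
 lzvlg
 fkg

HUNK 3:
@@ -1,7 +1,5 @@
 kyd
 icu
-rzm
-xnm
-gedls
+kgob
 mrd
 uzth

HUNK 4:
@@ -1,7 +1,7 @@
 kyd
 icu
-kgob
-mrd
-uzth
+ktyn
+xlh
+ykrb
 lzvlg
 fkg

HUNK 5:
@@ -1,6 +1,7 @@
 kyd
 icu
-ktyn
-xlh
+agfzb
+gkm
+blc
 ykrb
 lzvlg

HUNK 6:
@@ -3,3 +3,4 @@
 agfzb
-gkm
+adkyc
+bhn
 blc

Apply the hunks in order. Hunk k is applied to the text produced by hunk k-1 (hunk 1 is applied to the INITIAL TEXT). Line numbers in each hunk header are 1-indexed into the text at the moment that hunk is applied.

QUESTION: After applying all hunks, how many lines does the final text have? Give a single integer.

Hunk 1: at line 2 remove [jgk] add [rzm,xnm] -> 9 lines: kyd icu rzm xnm gedls oqyg xhely lzvlg fkg
Hunk 2: at line 4 remove [oqyg,xhely] add [mrd,uzth] -> 9 lines: kyd icu rzm xnm gedls mrd uzth lzvlg fkg
Hunk 3: at line 1 remove [rzm,xnm,gedls] add [kgob] -> 7 lines: kyd icu kgob mrd uzth lzvlg fkg
Hunk 4: at line 1 remove [kgob,mrd,uzth] add [ktyn,xlh,ykrb] -> 7 lines: kyd icu ktyn xlh ykrb lzvlg fkg
Hunk 5: at line 1 remove [ktyn,xlh] add [agfzb,gkm,blc] -> 8 lines: kyd icu agfzb gkm blc ykrb lzvlg fkg
Hunk 6: at line 3 remove [gkm] add [adkyc,bhn] -> 9 lines: kyd icu agfzb adkyc bhn blc ykrb lzvlg fkg
Final line count: 9

Answer: 9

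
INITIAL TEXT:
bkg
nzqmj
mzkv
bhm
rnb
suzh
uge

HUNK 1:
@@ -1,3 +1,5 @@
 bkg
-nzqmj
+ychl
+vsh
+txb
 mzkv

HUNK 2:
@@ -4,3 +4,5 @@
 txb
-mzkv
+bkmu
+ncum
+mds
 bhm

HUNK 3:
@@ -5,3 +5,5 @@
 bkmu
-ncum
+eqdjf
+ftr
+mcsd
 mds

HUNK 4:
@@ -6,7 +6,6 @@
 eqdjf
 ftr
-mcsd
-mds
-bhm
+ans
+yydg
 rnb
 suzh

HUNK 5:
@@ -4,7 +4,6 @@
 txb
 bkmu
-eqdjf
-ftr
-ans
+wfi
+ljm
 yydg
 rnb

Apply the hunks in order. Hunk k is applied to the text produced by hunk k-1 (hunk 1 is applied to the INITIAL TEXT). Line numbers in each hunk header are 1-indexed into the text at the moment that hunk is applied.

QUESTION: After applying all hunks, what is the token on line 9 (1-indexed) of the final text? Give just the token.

Answer: rnb

Derivation:
Hunk 1: at line 1 remove [nzqmj] add [ychl,vsh,txb] -> 9 lines: bkg ychl vsh txb mzkv bhm rnb suzh uge
Hunk 2: at line 4 remove [mzkv] add [bkmu,ncum,mds] -> 11 lines: bkg ychl vsh txb bkmu ncum mds bhm rnb suzh uge
Hunk 3: at line 5 remove [ncum] add [eqdjf,ftr,mcsd] -> 13 lines: bkg ychl vsh txb bkmu eqdjf ftr mcsd mds bhm rnb suzh uge
Hunk 4: at line 6 remove [mcsd,mds,bhm] add [ans,yydg] -> 12 lines: bkg ychl vsh txb bkmu eqdjf ftr ans yydg rnb suzh uge
Hunk 5: at line 4 remove [eqdjf,ftr,ans] add [wfi,ljm] -> 11 lines: bkg ychl vsh txb bkmu wfi ljm yydg rnb suzh uge
Final line 9: rnb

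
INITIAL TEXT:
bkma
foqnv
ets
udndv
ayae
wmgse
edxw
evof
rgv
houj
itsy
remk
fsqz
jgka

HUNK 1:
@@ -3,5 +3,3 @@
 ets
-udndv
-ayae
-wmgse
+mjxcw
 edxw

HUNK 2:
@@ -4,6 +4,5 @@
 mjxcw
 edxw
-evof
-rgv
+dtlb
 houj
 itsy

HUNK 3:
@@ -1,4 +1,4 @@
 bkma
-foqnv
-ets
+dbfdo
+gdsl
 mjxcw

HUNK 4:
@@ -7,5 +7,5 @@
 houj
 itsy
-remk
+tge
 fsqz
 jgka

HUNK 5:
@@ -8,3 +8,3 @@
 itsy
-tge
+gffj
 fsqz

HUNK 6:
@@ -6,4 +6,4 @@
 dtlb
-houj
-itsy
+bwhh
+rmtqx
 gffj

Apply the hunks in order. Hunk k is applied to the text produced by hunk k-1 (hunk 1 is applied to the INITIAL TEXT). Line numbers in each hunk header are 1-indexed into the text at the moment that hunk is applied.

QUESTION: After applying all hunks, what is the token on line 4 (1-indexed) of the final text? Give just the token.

Hunk 1: at line 3 remove [udndv,ayae,wmgse] add [mjxcw] -> 12 lines: bkma foqnv ets mjxcw edxw evof rgv houj itsy remk fsqz jgka
Hunk 2: at line 4 remove [evof,rgv] add [dtlb] -> 11 lines: bkma foqnv ets mjxcw edxw dtlb houj itsy remk fsqz jgka
Hunk 3: at line 1 remove [foqnv,ets] add [dbfdo,gdsl] -> 11 lines: bkma dbfdo gdsl mjxcw edxw dtlb houj itsy remk fsqz jgka
Hunk 4: at line 7 remove [remk] add [tge] -> 11 lines: bkma dbfdo gdsl mjxcw edxw dtlb houj itsy tge fsqz jgka
Hunk 5: at line 8 remove [tge] add [gffj] -> 11 lines: bkma dbfdo gdsl mjxcw edxw dtlb houj itsy gffj fsqz jgka
Hunk 6: at line 6 remove [houj,itsy] add [bwhh,rmtqx] -> 11 lines: bkma dbfdo gdsl mjxcw edxw dtlb bwhh rmtqx gffj fsqz jgka
Final line 4: mjxcw

Answer: mjxcw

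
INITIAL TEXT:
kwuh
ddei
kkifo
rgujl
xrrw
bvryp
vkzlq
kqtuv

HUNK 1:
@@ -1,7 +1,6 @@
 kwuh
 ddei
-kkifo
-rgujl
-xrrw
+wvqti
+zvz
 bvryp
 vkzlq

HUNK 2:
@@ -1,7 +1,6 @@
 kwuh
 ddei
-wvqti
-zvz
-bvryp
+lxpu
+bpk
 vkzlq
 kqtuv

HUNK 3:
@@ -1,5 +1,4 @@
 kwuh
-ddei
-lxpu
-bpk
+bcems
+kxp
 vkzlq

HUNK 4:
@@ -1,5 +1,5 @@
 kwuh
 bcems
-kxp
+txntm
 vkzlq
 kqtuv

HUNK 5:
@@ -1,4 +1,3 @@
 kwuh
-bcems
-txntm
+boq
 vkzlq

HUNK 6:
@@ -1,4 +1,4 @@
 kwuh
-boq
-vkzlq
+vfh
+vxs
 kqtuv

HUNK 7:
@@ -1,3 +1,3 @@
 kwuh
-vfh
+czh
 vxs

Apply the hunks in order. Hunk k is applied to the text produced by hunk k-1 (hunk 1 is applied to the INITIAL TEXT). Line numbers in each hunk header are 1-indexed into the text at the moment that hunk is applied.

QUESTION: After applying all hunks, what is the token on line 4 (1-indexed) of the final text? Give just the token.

Hunk 1: at line 1 remove [kkifo,rgujl,xrrw] add [wvqti,zvz] -> 7 lines: kwuh ddei wvqti zvz bvryp vkzlq kqtuv
Hunk 2: at line 1 remove [wvqti,zvz,bvryp] add [lxpu,bpk] -> 6 lines: kwuh ddei lxpu bpk vkzlq kqtuv
Hunk 3: at line 1 remove [ddei,lxpu,bpk] add [bcems,kxp] -> 5 lines: kwuh bcems kxp vkzlq kqtuv
Hunk 4: at line 1 remove [kxp] add [txntm] -> 5 lines: kwuh bcems txntm vkzlq kqtuv
Hunk 5: at line 1 remove [bcems,txntm] add [boq] -> 4 lines: kwuh boq vkzlq kqtuv
Hunk 6: at line 1 remove [boq,vkzlq] add [vfh,vxs] -> 4 lines: kwuh vfh vxs kqtuv
Hunk 7: at line 1 remove [vfh] add [czh] -> 4 lines: kwuh czh vxs kqtuv
Final line 4: kqtuv

Answer: kqtuv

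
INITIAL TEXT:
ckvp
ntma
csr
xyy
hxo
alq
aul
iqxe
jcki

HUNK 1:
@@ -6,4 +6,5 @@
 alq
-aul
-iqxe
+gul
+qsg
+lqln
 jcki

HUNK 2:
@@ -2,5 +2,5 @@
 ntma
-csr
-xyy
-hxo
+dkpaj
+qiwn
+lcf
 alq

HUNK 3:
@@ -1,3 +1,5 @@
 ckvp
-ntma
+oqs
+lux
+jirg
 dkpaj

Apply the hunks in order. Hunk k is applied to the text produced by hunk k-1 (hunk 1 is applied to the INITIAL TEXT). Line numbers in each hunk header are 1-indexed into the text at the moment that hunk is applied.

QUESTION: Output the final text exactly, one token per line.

Hunk 1: at line 6 remove [aul,iqxe] add [gul,qsg,lqln] -> 10 lines: ckvp ntma csr xyy hxo alq gul qsg lqln jcki
Hunk 2: at line 2 remove [csr,xyy,hxo] add [dkpaj,qiwn,lcf] -> 10 lines: ckvp ntma dkpaj qiwn lcf alq gul qsg lqln jcki
Hunk 3: at line 1 remove [ntma] add [oqs,lux,jirg] -> 12 lines: ckvp oqs lux jirg dkpaj qiwn lcf alq gul qsg lqln jcki

Answer: ckvp
oqs
lux
jirg
dkpaj
qiwn
lcf
alq
gul
qsg
lqln
jcki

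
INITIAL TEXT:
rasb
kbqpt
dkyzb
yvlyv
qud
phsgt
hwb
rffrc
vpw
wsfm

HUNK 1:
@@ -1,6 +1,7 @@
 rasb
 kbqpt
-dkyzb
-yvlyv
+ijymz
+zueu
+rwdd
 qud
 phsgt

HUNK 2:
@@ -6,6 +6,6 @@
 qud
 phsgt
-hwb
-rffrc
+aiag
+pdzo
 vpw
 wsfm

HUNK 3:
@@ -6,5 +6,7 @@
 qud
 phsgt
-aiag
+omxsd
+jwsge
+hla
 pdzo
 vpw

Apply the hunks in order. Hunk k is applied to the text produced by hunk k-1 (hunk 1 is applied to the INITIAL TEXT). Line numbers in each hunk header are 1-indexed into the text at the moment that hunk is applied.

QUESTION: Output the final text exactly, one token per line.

Hunk 1: at line 1 remove [dkyzb,yvlyv] add [ijymz,zueu,rwdd] -> 11 lines: rasb kbqpt ijymz zueu rwdd qud phsgt hwb rffrc vpw wsfm
Hunk 2: at line 6 remove [hwb,rffrc] add [aiag,pdzo] -> 11 lines: rasb kbqpt ijymz zueu rwdd qud phsgt aiag pdzo vpw wsfm
Hunk 3: at line 6 remove [aiag] add [omxsd,jwsge,hla] -> 13 lines: rasb kbqpt ijymz zueu rwdd qud phsgt omxsd jwsge hla pdzo vpw wsfm

Answer: rasb
kbqpt
ijymz
zueu
rwdd
qud
phsgt
omxsd
jwsge
hla
pdzo
vpw
wsfm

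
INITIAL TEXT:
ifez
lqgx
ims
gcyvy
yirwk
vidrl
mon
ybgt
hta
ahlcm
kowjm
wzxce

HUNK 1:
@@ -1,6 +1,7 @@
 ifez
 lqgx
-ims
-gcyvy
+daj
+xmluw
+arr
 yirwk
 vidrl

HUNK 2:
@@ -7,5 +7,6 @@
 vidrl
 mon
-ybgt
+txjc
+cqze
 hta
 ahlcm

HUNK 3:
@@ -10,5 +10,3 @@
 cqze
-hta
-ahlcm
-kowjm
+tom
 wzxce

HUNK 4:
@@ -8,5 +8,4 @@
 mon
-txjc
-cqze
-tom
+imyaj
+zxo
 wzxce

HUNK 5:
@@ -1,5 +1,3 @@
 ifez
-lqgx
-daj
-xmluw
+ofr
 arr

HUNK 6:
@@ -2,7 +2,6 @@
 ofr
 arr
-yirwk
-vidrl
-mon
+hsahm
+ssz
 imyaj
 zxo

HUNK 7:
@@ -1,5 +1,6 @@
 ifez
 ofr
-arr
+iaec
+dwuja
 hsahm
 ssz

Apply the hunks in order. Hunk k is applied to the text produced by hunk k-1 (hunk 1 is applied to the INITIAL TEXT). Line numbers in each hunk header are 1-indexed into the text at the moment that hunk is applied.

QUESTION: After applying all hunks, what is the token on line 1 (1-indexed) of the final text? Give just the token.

Hunk 1: at line 1 remove [ims,gcyvy] add [daj,xmluw,arr] -> 13 lines: ifez lqgx daj xmluw arr yirwk vidrl mon ybgt hta ahlcm kowjm wzxce
Hunk 2: at line 7 remove [ybgt] add [txjc,cqze] -> 14 lines: ifez lqgx daj xmluw arr yirwk vidrl mon txjc cqze hta ahlcm kowjm wzxce
Hunk 3: at line 10 remove [hta,ahlcm,kowjm] add [tom] -> 12 lines: ifez lqgx daj xmluw arr yirwk vidrl mon txjc cqze tom wzxce
Hunk 4: at line 8 remove [txjc,cqze,tom] add [imyaj,zxo] -> 11 lines: ifez lqgx daj xmluw arr yirwk vidrl mon imyaj zxo wzxce
Hunk 5: at line 1 remove [lqgx,daj,xmluw] add [ofr] -> 9 lines: ifez ofr arr yirwk vidrl mon imyaj zxo wzxce
Hunk 6: at line 2 remove [yirwk,vidrl,mon] add [hsahm,ssz] -> 8 lines: ifez ofr arr hsahm ssz imyaj zxo wzxce
Hunk 7: at line 1 remove [arr] add [iaec,dwuja] -> 9 lines: ifez ofr iaec dwuja hsahm ssz imyaj zxo wzxce
Final line 1: ifez

Answer: ifez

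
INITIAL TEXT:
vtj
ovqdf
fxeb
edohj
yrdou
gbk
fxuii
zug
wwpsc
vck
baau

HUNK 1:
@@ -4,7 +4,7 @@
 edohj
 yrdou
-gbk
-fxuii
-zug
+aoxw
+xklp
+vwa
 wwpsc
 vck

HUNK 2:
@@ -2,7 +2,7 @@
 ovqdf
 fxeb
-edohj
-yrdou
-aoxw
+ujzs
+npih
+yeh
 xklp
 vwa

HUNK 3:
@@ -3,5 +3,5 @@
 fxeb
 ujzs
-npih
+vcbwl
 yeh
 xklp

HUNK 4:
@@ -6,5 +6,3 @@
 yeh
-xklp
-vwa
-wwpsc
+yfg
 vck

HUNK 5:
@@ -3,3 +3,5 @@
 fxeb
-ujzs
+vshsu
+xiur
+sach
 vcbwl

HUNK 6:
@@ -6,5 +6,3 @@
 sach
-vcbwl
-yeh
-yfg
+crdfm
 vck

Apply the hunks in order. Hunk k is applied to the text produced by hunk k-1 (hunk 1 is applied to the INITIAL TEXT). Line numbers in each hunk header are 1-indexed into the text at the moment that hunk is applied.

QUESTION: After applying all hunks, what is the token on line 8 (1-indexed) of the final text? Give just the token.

Answer: vck

Derivation:
Hunk 1: at line 4 remove [gbk,fxuii,zug] add [aoxw,xklp,vwa] -> 11 lines: vtj ovqdf fxeb edohj yrdou aoxw xklp vwa wwpsc vck baau
Hunk 2: at line 2 remove [edohj,yrdou,aoxw] add [ujzs,npih,yeh] -> 11 lines: vtj ovqdf fxeb ujzs npih yeh xklp vwa wwpsc vck baau
Hunk 3: at line 3 remove [npih] add [vcbwl] -> 11 lines: vtj ovqdf fxeb ujzs vcbwl yeh xklp vwa wwpsc vck baau
Hunk 4: at line 6 remove [xklp,vwa,wwpsc] add [yfg] -> 9 lines: vtj ovqdf fxeb ujzs vcbwl yeh yfg vck baau
Hunk 5: at line 3 remove [ujzs] add [vshsu,xiur,sach] -> 11 lines: vtj ovqdf fxeb vshsu xiur sach vcbwl yeh yfg vck baau
Hunk 6: at line 6 remove [vcbwl,yeh,yfg] add [crdfm] -> 9 lines: vtj ovqdf fxeb vshsu xiur sach crdfm vck baau
Final line 8: vck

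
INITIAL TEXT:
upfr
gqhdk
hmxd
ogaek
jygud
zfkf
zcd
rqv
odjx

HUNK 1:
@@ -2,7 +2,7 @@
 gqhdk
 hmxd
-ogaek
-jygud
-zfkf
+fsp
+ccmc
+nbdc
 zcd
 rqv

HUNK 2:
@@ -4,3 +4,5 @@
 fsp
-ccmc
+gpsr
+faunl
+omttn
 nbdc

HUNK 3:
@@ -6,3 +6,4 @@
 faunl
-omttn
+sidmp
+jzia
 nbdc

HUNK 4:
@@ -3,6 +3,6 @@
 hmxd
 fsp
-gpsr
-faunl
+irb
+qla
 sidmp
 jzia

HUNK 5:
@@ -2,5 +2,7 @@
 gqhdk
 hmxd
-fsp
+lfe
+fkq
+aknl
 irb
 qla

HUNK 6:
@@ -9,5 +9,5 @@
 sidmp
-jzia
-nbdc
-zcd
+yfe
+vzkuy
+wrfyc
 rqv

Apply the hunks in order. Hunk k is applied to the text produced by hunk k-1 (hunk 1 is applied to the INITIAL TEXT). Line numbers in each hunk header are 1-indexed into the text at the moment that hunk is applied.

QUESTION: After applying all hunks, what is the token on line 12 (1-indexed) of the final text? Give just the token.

Answer: wrfyc

Derivation:
Hunk 1: at line 2 remove [ogaek,jygud,zfkf] add [fsp,ccmc,nbdc] -> 9 lines: upfr gqhdk hmxd fsp ccmc nbdc zcd rqv odjx
Hunk 2: at line 4 remove [ccmc] add [gpsr,faunl,omttn] -> 11 lines: upfr gqhdk hmxd fsp gpsr faunl omttn nbdc zcd rqv odjx
Hunk 3: at line 6 remove [omttn] add [sidmp,jzia] -> 12 lines: upfr gqhdk hmxd fsp gpsr faunl sidmp jzia nbdc zcd rqv odjx
Hunk 4: at line 3 remove [gpsr,faunl] add [irb,qla] -> 12 lines: upfr gqhdk hmxd fsp irb qla sidmp jzia nbdc zcd rqv odjx
Hunk 5: at line 2 remove [fsp] add [lfe,fkq,aknl] -> 14 lines: upfr gqhdk hmxd lfe fkq aknl irb qla sidmp jzia nbdc zcd rqv odjx
Hunk 6: at line 9 remove [jzia,nbdc,zcd] add [yfe,vzkuy,wrfyc] -> 14 lines: upfr gqhdk hmxd lfe fkq aknl irb qla sidmp yfe vzkuy wrfyc rqv odjx
Final line 12: wrfyc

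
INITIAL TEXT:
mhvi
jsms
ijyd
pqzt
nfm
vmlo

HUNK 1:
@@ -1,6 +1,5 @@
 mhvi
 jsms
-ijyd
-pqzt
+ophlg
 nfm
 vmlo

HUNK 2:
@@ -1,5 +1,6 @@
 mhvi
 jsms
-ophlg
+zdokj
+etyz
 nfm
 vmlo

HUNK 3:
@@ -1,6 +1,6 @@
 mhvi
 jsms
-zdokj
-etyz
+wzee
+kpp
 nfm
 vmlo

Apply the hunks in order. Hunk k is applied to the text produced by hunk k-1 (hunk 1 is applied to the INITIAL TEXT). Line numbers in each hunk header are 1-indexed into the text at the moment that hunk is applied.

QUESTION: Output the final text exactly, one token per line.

Answer: mhvi
jsms
wzee
kpp
nfm
vmlo

Derivation:
Hunk 1: at line 1 remove [ijyd,pqzt] add [ophlg] -> 5 lines: mhvi jsms ophlg nfm vmlo
Hunk 2: at line 1 remove [ophlg] add [zdokj,etyz] -> 6 lines: mhvi jsms zdokj etyz nfm vmlo
Hunk 3: at line 1 remove [zdokj,etyz] add [wzee,kpp] -> 6 lines: mhvi jsms wzee kpp nfm vmlo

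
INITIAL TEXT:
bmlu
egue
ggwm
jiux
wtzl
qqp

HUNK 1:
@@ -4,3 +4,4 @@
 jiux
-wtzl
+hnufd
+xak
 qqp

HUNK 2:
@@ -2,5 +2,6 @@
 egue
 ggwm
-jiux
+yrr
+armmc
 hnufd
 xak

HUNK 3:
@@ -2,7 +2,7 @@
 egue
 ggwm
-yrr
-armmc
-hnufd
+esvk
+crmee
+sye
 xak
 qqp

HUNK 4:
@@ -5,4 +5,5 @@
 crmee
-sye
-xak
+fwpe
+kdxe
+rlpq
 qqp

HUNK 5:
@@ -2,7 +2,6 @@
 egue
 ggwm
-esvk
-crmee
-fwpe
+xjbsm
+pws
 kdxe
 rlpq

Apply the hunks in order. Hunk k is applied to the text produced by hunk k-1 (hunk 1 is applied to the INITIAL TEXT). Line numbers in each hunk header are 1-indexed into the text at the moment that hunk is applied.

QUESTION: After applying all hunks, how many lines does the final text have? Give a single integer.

Hunk 1: at line 4 remove [wtzl] add [hnufd,xak] -> 7 lines: bmlu egue ggwm jiux hnufd xak qqp
Hunk 2: at line 2 remove [jiux] add [yrr,armmc] -> 8 lines: bmlu egue ggwm yrr armmc hnufd xak qqp
Hunk 3: at line 2 remove [yrr,armmc,hnufd] add [esvk,crmee,sye] -> 8 lines: bmlu egue ggwm esvk crmee sye xak qqp
Hunk 4: at line 5 remove [sye,xak] add [fwpe,kdxe,rlpq] -> 9 lines: bmlu egue ggwm esvk crmee fwpe kdxe rlpq qqp
Hunk 5: at line 2 remove [esvk,crmee,fwpe] add [xjbsm,pws] -> 8 lines: bmlu egue ggwm xjbsm pws kdxe rlpq qqp
Final line count: 8

Answer: 8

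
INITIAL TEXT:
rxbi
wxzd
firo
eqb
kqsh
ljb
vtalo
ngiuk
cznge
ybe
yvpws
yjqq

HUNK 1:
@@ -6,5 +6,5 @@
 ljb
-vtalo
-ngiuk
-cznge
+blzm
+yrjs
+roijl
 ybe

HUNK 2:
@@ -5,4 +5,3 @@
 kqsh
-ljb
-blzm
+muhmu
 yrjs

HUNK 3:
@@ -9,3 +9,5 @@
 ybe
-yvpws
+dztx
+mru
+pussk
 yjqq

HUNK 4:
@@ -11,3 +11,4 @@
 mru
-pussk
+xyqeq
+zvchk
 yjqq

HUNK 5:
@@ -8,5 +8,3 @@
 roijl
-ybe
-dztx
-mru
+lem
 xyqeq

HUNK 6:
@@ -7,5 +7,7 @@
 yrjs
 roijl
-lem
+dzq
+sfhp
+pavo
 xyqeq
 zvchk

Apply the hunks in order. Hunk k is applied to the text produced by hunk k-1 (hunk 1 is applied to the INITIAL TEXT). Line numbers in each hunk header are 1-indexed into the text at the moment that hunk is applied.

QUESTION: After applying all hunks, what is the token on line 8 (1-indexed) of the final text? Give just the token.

Answer: roijl

Derivation:
Hunk 1: at line 6 remove [vtalo,ngiuk,cznge] add [blzm,yrjs,roijl] -> 12 lines: rxbi wxzd firo eqb kqsh ljb blzm yrjs roijl ybe yvpws yjqq
Hunk 2: at line 5 remove [ljb,blzm] add [muhmu] -> 11 lines: rxbi wxzd firo eqb kqsh muhmu yrjs roijl ybe yvpws yjqq
Hunk 3: at line 9 remove [yvpws] add [dztx,mru,pussk] -> 13 lines: rxbi wxzd firo eqb kqsh muhmu yrjs roijl ybe dztx mru pussk yjqq
Hunk 4: at line 11 remove [pussk] add [xyqeq,zvchk] -> 14 lines: rxbi wxzd firo eqb kqsh muhmu yrjs roijl ybe dztx mru xyqeq zvchk yjqq
Hunk 5: at line 8 remove [ybe,dztx,mru] add [lem] -> 12 lines: rxbi wxzd firo eqb kqsh muhmu yrjs roijl lem xyqeq zvchk yjqq
Hunk 6: at line 7 remove [lem] add [dzq,sfhp,pavo] -> 14 lines: rxbi wxzd firo eqb kqsh muhmu yrjs roijl dzq sfhp pavo xyqeq zvchk yjqq
Final line 8: roijl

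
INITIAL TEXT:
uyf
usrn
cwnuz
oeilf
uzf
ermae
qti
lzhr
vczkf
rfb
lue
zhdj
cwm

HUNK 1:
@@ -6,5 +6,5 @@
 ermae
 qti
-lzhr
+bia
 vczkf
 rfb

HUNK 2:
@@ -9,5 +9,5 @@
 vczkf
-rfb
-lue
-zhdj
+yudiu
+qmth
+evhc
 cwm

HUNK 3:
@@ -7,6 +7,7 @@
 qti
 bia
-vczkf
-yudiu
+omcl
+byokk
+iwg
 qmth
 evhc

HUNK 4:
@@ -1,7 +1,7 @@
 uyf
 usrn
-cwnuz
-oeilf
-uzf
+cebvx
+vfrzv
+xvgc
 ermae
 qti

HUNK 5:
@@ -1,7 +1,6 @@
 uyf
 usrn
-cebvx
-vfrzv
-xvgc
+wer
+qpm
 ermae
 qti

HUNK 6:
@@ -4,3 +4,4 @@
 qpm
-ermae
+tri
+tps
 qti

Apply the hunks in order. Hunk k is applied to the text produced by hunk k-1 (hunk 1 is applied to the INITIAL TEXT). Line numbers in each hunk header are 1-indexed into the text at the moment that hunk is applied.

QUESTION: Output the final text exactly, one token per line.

Hunk 1: at line 6 remove [lzhr] add [bia] -> 13 lines: uyf usrn cwnuz oeilf uzf ermae qti bia vczkf rfb lue zhdj cwm
Hunk 2: at line 9 remove [rfb,lue,zhdj] add [yudiu,qmth,evhc] -> 13 lines: uyf usrn cwnuz oeilf uzf ermae qti bia vczkf yudiu qmth evhc cwm
Hunk 3: at line 7 remove [vczkf,yudiu] add [omcl,byokk,iwg] -> 14 lines: uyf usrn cwnuz oeilf uzf ermae qti bia omcl byokk iwg qmth evhc cwm
Hunk 4: at line 1 remove [cwnuz,oeilf,uzf] add [cebvx,vfrzv,xvgc] -> 14 lines: uyf usrn cebvx vfrzv xvgc ermae qti bia omcl byokk iwg qmth evhc cwm
Hunk 5: at line 1 remove [cebvx,vfrzv,xvgc] add [wer,qpm] -> 13 lines: uyf usrn wer qpm ermae qti bia omcl byokk iwg qmth evhc cwm
Hunk 6: at line 4 remove [ermae] add [tri,tps] -> 14 lines: uyf usrn wer qpm tri tps qti bia omcl byokk iwg qmth evhc cwm

Answer: uyf
usrn
wer
qpm
tri
tps
qti
bia
omcl
byokk
iwg
qmth
evhc
cwm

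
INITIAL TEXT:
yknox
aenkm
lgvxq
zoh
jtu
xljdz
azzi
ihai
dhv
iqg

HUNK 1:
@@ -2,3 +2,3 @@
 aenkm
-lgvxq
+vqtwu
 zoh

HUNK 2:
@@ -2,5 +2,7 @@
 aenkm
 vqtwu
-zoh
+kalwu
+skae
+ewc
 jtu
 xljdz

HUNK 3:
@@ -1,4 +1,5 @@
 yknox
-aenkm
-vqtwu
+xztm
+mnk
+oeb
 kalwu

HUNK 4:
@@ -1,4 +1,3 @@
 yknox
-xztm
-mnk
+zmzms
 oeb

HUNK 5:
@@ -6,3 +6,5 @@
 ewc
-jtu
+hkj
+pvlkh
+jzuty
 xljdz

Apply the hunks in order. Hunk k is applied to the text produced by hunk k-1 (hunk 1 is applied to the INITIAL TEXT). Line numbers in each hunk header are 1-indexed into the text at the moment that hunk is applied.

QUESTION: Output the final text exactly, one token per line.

Hunk 1: at line 2 remove [lgvxq] add [vqtwu] -> 10 lines: yknox aenkm vqtwu zoh jtu xljdz azzi ihai dhv iqg
Hunk 2: at line 2 remove [zoh] add [kalwu,skae,ewc] -> 12 lines: yknox aenkm vqtwu kalwu skae ewc jtu xljdz azzi ihai dhv iqg
Hunk 3: at line 1 remove [aenkm,vqtwu] add [xztm,mnk,oeb] -> 13 lines: yknox xztm mnk oeb kalwu skae ewc jtu xljdz azzi ihai dhv iqg
Hunk 4: at line 1 remove [xztm,mnk] add [zmzms] -> 12 lines: yknox zmzms oeb kalwu skae ewc jtu xljdz azzi ihai dhv iqg
Hunk 5: at line 6 remove [jtu] add [hkj,pvlkh,jzuty] -> 14 lines: yknox zmzms oeb kalwu skae ewc hkj pvlkh jzuty xljdz azzi ihai dhv iqg

Answer: yknox
zmzms
oeb
kalwu
skae
ewc
hkj
pvlkh
jzuty
xljdz
azzi
ihai
dhv
iqg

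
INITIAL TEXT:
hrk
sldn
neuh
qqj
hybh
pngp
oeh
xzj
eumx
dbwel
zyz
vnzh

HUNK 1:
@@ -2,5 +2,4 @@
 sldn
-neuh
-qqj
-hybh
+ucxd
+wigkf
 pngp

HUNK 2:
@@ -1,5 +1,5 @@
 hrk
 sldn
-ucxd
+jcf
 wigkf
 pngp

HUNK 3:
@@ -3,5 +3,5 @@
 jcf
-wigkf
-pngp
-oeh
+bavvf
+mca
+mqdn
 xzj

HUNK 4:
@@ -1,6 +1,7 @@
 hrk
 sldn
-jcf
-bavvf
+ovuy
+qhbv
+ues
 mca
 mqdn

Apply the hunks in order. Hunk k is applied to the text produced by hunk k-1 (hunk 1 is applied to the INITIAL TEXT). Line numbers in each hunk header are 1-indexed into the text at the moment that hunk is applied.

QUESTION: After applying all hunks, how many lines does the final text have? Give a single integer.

Hunk 1: at line 2 remove [neuh,qqj,hybh] add [ucxd,wigkf] -> 11 lines: hrk sldn ucxd wigkf pngp oeh xzj eumx dbwel zyz vnzh
Hunk 2: at line 1 remove [ucxd] add [jcf] -> 11 lines: hrk sldn jcf wigkf pngp oeh xzj eumx dbwel zyz vnzh
Hunk 3: at line 3 remove [wigkf,pngp,oeh] add [bavvf,mca,mqdn] -> 11 lines: hrk sldn jcf bavvf mca mqdn xzj eumx dbwel zyz vnzh
Hunk 4: at line 1 remove [jcf,bavvf] add [ovuy,qhbv,ues] -> 12 lines: hrk sldn ovuy qhbv ues mca mqdn xzj eumx dbwel zyz vnzh
Final line count: 12

Answer: 12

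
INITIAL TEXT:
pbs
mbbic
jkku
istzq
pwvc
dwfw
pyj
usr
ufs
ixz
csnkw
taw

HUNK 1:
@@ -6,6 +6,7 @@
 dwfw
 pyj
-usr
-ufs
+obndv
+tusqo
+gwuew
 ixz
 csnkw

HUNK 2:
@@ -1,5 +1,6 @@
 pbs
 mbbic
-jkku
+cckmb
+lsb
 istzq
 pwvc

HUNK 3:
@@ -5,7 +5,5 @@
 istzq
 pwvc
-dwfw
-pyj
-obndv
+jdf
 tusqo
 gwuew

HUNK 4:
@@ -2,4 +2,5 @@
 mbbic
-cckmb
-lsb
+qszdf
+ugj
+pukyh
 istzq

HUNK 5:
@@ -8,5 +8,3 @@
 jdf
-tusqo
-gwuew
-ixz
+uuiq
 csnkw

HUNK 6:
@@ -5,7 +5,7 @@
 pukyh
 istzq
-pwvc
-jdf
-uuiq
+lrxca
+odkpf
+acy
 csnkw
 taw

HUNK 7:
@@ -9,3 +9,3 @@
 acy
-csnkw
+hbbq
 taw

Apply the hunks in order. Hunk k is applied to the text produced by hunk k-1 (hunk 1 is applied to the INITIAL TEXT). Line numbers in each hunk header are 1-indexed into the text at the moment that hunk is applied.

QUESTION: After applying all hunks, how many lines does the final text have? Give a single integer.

Hunk 1: at line 6 remove [usr,ufs] add [obndv,tusqo,gwuew] -> 13 lines: pbs mbbic jkku istzq pwvc dwfw pyj obndv tusqo gwuew ixz csnkw taw
Hunk 2: at line 1 remove [jkku] add [cckmb,lsb] -> 14 lines: pbs mbbic cckmb lsb istzq pwvc dwfw pyj obndv tusqo gwuew ixz csnkw taw
Hunk 3: at line 5 remove [dwfw,pyj,obndv] add [jdf] -> 12 lines: pbs mbbic cckmb lsb istzq pwvc jdf tusqo gwuew ixz csnkw taw
Hunk 4: at line 2 remove [cckmb,lsb] add [qszdf,ugj,pukyh] -> 13 lines: pbs mbbic qszdf ugj pukyh istzq pwvc jdf tusqo gwuew ixz csnkw taw
Hunk 5: at line 8 remove [tusqo,gwuew,ixz] add [uuiq] -> 11 lines: pbs mbbic qszdf ugj pukyh istzq pwvc jdf uuiq csnkw taw
Hunk 6: at line 5 remove [pwvc,jdf,uuiq] add [lrxca,odkpf,acy] -> 11 lines: pbs mbbic qszdf ugj pukyh istzq lrxca odkpf acy csnkw taw
Hunk 7: at line 9 remove [csnkw] add [hbbq] -> 11 lines: pbs mbbic qszdf ugj pukyh istzq lrxca odkpf acy hbbq taw
Final line count: 11

Answer: 11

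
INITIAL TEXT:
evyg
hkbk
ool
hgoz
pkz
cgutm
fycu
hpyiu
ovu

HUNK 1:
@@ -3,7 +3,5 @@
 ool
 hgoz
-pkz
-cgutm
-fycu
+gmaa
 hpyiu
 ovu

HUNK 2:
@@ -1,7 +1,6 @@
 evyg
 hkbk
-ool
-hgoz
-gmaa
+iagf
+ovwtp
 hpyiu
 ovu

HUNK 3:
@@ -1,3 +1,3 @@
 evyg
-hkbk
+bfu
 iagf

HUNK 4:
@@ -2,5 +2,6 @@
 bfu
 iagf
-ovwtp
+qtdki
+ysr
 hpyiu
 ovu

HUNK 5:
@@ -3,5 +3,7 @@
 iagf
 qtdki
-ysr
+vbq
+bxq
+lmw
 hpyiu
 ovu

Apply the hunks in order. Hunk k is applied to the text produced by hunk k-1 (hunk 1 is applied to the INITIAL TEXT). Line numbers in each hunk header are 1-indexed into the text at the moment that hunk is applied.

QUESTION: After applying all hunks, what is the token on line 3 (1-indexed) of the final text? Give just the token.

Hunk 1: at line 3 remove [pkz,cgutm,fycu] add [gmaa] -> 7 lines: evyg hkbk ool hgoz gmaa hpyiu ovu
Hunk 2: at line 1 remove [ool,hgoz,gmaa] add [iagf,ovwtp] -> 6 lines: evyg hkbk iagf ovwtp hpyiu ovu
Hunk 3: at line 1 remove [hkbk] add [bfu] -> 6 lines: evyg bfu iagf ovwtp hpyiu ovu
Hunk 4: at line 2 remove [ovwtp] add [qtdki,ysr] -> 7 lines: evyg bfu iagf qtdki ysr hpyiu ovu
Hunk 5: at line 3 remove [ysr] add [vbq,bxq,lmw] -> 9 lines: evyg bfu iagf qtdki vbq bxq lmw hpyiu ovu
Final line 3: iagf

Answer: iagf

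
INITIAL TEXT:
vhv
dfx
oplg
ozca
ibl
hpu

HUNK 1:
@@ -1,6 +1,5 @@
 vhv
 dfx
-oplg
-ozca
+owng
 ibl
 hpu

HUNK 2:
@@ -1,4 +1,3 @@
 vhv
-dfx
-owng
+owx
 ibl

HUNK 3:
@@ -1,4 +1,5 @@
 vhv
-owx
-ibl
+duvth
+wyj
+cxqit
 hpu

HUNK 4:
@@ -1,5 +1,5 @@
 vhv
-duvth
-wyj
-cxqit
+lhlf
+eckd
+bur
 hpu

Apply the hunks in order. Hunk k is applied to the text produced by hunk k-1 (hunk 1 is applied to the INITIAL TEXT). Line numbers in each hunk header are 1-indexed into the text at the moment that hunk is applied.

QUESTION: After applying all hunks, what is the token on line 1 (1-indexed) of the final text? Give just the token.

Hunk 1: at line 1 remove [oplg,ozca] add [owng] -> 5 lines: vhv dfx owng ibl hpu
Hunk 2: at line 1 remove [dfx,owng] add [owx] -> 4 lines: vhv owx ibl hpu
Hunk 3: at line 1 remove [owx,ibl] add [duvth,wyj,cxqit] -> 5 lines: vhv duvth wyj cxqit hpu
Hunk 4: at line 1 remove [duvth,wyj,cxqit] add [lhlf,eckd,bur] -> 5 lines: vhv lhlf eckd bur hpu
Final line 1: vhv

Answer: vhv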